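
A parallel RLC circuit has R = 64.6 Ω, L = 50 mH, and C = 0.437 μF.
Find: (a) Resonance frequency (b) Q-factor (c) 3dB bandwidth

Step 1 — Resonance: ω₀ = 1/√(LC) = 1/√(0.05·4.37e-07) = 6765 rad/s.
Step 2 — f₀ = ω₀/(2π) = 1077 Hz.
Step 3 — Parallel Q: Q = R/(ω₀L) = 64.6/(6765·0.05) = 0.191.
Step 4 — Bandwidth: Δω = ω₀/Q = 3.542e+04 rad/s; BW = Δω/(2π) = 5638 Hz.

(a) f₀ = 1077 Hz  (b) Q = 0.191  (c) BW = 5638 Hz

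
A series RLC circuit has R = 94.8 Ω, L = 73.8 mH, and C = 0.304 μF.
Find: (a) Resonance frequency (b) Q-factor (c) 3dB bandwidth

Step 1 — Resonance: ω₀ = 1/√(LC) = 1/√(0.0738·3.04e-07) = 6676 rad/s.
Step 2 — f₀ = ω₀/(2π) = 1063 Hz.
Step 3 — Series Q: Q = ω₀L/R = 6676·0.0738/94.8 = 5.197.
Step 4 — Bandwidth: Δω = ω₀/Q = 1285 rad/s; BW = Δω/(2π) = 204.4 Hz.

(a) f₀ = 1063 Hz  (b) Q = 5.197  (c) BW = 204.4 Hz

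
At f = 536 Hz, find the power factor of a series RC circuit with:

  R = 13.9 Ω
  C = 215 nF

Step 1 — Angular frequency: ω = 2π·f = 2π·536 = 3368 rad/s.
Step 2 — Component impedances:
  R: Z = R = 13.9 Ω
  C: Z = 1/(jωC) = -j/(ω·C) = 0 - j1381 Ω
Step 3 — Series combination: Z_total = R + C = 13.9 - j1381 Ω = 1381∠-89.4° Ω.
Step 4 — Power factor: PF = cos(φ) = Re(Z)/|Z| = 13.9/1381.1 = 0.01006.
Step 5 — Type: Im(Z) = -1381 ⇒ leading (phase φ = -89.4°).

PF = 0.01006 (leading, φ = -89.4°)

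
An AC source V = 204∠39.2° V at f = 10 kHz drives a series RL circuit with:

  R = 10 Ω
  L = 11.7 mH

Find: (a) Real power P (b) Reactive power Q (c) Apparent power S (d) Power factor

Step 1 — Angular frequency: ω = 2π·f = 2π·1e+04 = 6.283e+04 rad/s.
Step 2 — Component impedances:
  R: Z = R = 10 Ω
  L: Z = jωL = j·6.283e+04·0.0117 = 0 + j735.1 Ω
Step 3 — Series combination: Z_total = R + L = 10 + j735.1 Ω = 735.2∠89.2° Ω.
Step 4 — Source phasor: V = 204∠39.2° V = 158.1 + j128.9 V.
Step 5 — Current: I = V / Z = 0.1783 - j0.2126 A = 0.2775∠-50.0° A.
Step 6 — Complex power: S = V·I* = 0.7699 + j56.6 VA.
Step 7 — Real power: P = Re(S) = 0.7699 W.
Step 8 — Reactive power: Q = Im(S) = 56.6 VAR.
Step 9 — Apparent power: |S| = 56.6 VA.
Step 10 — Power factor: PF = P/|S| = 0.0136 (lagging).

(a) P = 0.7699 W  (b) Q = 56.6 VAR  (c) S = 56.6 VA  (d) PF = 0.0136 (lagging)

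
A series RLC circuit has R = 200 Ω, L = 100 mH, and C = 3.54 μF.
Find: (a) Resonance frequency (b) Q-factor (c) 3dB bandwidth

Step 1 — Resonance: ω₀ = 1/√(LC) = 1/√(0.1·3.54e-06) = 1681 rad/s.
Step 2 — f₀ = ω₀/(2π) = 267.5 Hz.
Step 3 — Series Q: Q = ω₀L/R = 1681·0.1/200 = 0.8404.
Step 4 — Bandwidth: Δω = ω₀/Q = 2000 rad/s; BW = Δω/(2π) = 318.3 Hz.

(a) f₀ = 267.5 Hz  (b) Q = 0.8404  (c) BW = 318.3 Hz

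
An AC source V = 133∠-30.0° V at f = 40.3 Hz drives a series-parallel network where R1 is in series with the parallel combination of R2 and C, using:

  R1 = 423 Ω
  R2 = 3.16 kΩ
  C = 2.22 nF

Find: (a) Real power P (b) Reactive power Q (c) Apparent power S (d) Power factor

Step 1 — Angular frequency: ω = 2π·f = 2π·40.3 = 253.2 rad/s.
Step 2 — Component impedances:
  R1: Z = R = 423 Ω
  R2: Z = R = 3160 Ω
  C: Z = 1/(jωC) = -j/(ω·C) = 0 - j1.779e+06 Ω
Step 3 — Parallel branch: R2 || C = 1/(1/R2 + 1/C) = 3160 - j5.613 Ω.
Step 4 — Series with R1: Z_total = R1 + (R2 || C) = 3583 - j5.613 Ω = 3583∠-0.1° Ω.
Step 5 — Source phasor: V = 133∠-30.0° V = 115.2 - j66.5 V.
Step 6 — Current: I = V / Z = 0.03218 - j0.01851 A = 0.03712∠-29.9° A.
Step 7 — Complex power: S = V·I* = 4.937 - j0.007734 VA.
Step 8 — Real power: P = Re(S) = 4.937 W.
Step 9 — Reactive power: Q = Im(S) = -0.007734 VAR.
Step 10 — Apparent power: |S| = 4.937 VA.
Step 11 — Power factor: PF = P/|S| = 1 (leading).

(a) P = 4.937 W  (b) Q = -0.007734 VAR  (c) S = 4.937 VA  (d) PF = 1 (leading)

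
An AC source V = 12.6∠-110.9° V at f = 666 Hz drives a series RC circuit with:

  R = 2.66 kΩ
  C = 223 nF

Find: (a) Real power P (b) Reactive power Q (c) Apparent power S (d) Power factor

Step 1 — Angular frequency: ω = 2π·f = 2π·666 = 4185 rad/s.
Step 2 — Component impedances:
  R: Z = R = 2660 Ω
  C: Z = 1/(jωC) = -j/(ω·C) = 0 - j1072 Ω
Step 3 — Series combination: Z_total = R + C = 2660 - j1072 Ω = 2868∠-21.9° Ω.
Step 4 — Source phasor: V = 12.6∠-110.9° V = -4.495 - j11.77 V.
Step 5 — Current: I = V / Z = 7.996e-05 - j0.004393 A = 0.004394∠-89.0° A.
Step 6 — Complex power: S = V·I* = 0.05135 - j0.02069 VA.
Step 7 — Real power: P = Re(S) = 0.05135 W.
Step 8 — Reactive power: Q = Im(S) = -0.02069 VAR.
Step 9 — Apparent power: |S| = 0.05536 VA.
Step 10 — Power factor: PF = P/|S| = 0.9276 (leading).

(a) P = 0.05135 W  (b) Q = -0.02069 VAR  (c) S = 0.05536 VA  (d) PF = 0.9276 (leading)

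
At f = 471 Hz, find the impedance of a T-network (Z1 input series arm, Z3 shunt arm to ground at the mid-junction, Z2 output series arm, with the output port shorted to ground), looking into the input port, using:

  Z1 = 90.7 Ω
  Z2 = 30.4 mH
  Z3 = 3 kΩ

Step 1 — Angular frequency: ω = 2π·f = 2π·471 = 2959 rad/s.
Step 2 — Component impedances:
  Z1: Z = R = 90.7 Ω
  Z2: Z = jωL = j·2959·0.0304 = 0 + j89.97 Ω
  Z3: Z = R = 3000 Ω
Step 3 — With the output port shorted to ground, the output series arm Z2 runs from the junction to ground; the shunt arm Z3 also runs from the junction to ground. They appear in parallel: Z3 || Z2 = 2.695 + j89.88 Ω.
Step 4 — Series with input arm Z1: Z_in = Z1 + (Z3 || Z2) = 93.4 + j89.88 Ω = 129.6∠43.9° Ω.

Z = 93.4 + j89.88 Ω = 129.6∠43.9° Ω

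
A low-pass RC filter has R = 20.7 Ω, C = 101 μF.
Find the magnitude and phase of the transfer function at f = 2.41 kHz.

Step 1 — Angular frequency: ω = 2π·2410 = 1.514e+04 rad/s.
Step 2 — Transfer function: H(jω) = 1/(1 + jωRC).
Step 3 — Denominator: 1 + jωRC = 1 + j·1.514e+04·20.7·0.000101 = 1 + j31.66.
Step 4 — H = 0.0009968 - j0.03156.
Step 5 — Magnitude: |H| = 0.03157 (-30.0 dB); phase: φ = -88.2°.

|H| = 0.03157 (-30.0 dB), φ = -88.2°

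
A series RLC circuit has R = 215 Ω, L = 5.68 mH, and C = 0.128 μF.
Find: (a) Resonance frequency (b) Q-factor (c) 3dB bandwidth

Step 1 — Resonance: ω₀ = 1/√(LC) = 1/√(0.00568·1.28e-07) = 3.709e+04 rad/s.
Step 2 — f₀ = ω₀/(2π) = 5903 Hz.
Step 3 — Series Q: Q = ω₀L/R = 3.709e+04·0.00568/215 = 0.9798.
Step 4 — Bandwidth: Δω = ω₀/Q = 3.785e+04 rad/s; BW = Δω/(2π) = 6024 Hz.

(a) f₀ = 5903 Hz  (b) Q = 0.9798  (c) BW = 6024 Hz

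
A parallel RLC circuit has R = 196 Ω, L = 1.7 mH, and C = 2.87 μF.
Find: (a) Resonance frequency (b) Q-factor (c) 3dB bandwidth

Step 1 — Resonance: ω₀ = 1/√(LC) = 1/√(0.0017·2.87e-06) = 1.432e+04 rad/s.
Step 2 — f₀ = ω₀/(2π) = 2279 Hz.
Step 3 — Parallel Q: Q = R/(ω₀L) = 196/(1.432e+04·0.0017) = 8.053.
Step 4 — Bandwidth: Δω = ω₀/Q = 1778 rad/s; BW = Δω/(2π) = 282.9 Hz.

(a) f₀ = 2279 Hz  (b) Q = 8.053  (c) BW = 282.9 Hz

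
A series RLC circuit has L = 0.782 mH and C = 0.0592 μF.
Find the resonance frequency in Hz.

Step 1 — Resonance condition Im(Z)=0 gives ω₀ = 1/√(LC).
Step 2 — ω₀ = 1/√(0.000782·5.92e-08) = 1.47e+05 rad/s.
Step 3 — f₀ = ω₀/(2π) = 2.339e+04 Hz.

f₀ = 2.339e+04 Hz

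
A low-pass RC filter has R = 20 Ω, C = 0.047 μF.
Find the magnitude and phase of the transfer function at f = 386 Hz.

Step 1 — Angular frequency: ω = 2π·386 = 2425 rad/s.
Step 2 — Transfer function: H(jω) = 1/(1 + jωRC).
Step 3 — Denominator: 1 + jωRC = 1 + j·2425·20·4.7e-08 = 1 + j0.00228.
Step 4 — H = 1 - j0.00228.
Step 5 — Magnitude: |H| = 1 (-0.0 dB); phase: φ = -0.1°.

|H| = 1 (-0.0 dB), φ = -0.1°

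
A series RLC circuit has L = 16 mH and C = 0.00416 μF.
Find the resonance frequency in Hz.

Step 1 — Resonance condition Im(Z)=0 gives ω₀ = 1/√(LC).
Step 2 — ω₀ = 1/√(0.016·4.16e-09) = 1.226e+05 rad/s.
Step 3 — f₀ = ω₀/(2π) = 1.951e+04 Hz.

f₀ = 1.951e+04 Hz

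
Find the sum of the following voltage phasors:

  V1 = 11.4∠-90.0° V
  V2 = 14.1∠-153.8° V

Step 1 — Convert each phasor to rectangular form:
  V1 = 11.4·(cos(-90.0°) + j·sin(-90.0°)) = 0 - j11.4 V
  V2 = 14.1·(cos(-153.8°) + j·sin(-153.8°)) = -12.65 - j6.225 V
Step 2 — Sum components: V_total = -12.65 - j17.63 V.
Step 3 — Convert to polar: |V_total| = 21.7 V, ∠V_total = -125.7°.

V_total = 21.7∠-125.7° V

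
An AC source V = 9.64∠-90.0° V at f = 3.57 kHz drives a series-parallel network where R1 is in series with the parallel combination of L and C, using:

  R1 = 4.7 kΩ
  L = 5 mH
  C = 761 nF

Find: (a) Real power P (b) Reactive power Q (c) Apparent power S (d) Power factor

Step 1 — Angular frequency: ω = 2π·f = 2π·3570 = 2.243e+04 rad/s.
Step 2 — Component impedances:
  R1: Z = R = 4700 Ω
  L: Z = jωL = j·2.243e+04·0.005 = 0 + j112.2 Ω
  C: Z = 1/(jωC) = -j/(ω·C) = 0 - j58.58 Ω
Step 3 — Parallel branch: L || C = 1/(1/L + 1/C) = 0 - j122.6 Ω.
Step 4 — Series with R1: Z_total = R1 + (L || C) = 4700 - j122.6 Ω = 4702∠-1.5° Ω.
Step 5 — Source phasor: V = 9.64∠-90.0° V = 0 - j9.64 V.
Step 6 — Current: I = V / Z = 5.348e-05 - j0.00205 A = 0.00205∠-88.5° A.
Step 7 — Complex power: S = V·I* = 0.01976 - j0.0005156 VA.
Step 8 — Real power: P = Re(S) = 0.01976 W.
Step 9 — Reactive power: Q = Im(S) = -0.0005156 VAR.
Step 10 — Apparent power: |S| = 0.01977 VA.
Step 11 — Power factor: PF = P/|S| = 0.9997 (leading).

(a) P = 0.01976 W  (b) Q = -0.0005156 VAR  (c) S = 0.01977 VA  (d) PF = 0.9997 (leading)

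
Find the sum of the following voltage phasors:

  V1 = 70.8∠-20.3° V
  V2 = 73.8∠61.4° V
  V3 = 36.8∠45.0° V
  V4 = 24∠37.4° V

Step 1 — Convert each phasor to rectangular form:
  V1 = 70.8·(cos(-20.3°) + j·sin(-20.3°)) = 66.4 - j24.56 V
  V2 = 73.8·(cos(61.4°) + j·sin(61.4°)) = 35.33 + j64.8 V
  V3 = 36.8·(cos(45.0°) + j·sin(45.0°)) = 26.02 + j26.02 V
  V4 = 24·(cos(37.4°) + j·sin(37.4°)) = 19.07 + j14.58 V
Step 2 — Sum components: V_total = 146.8 + j80.83 V.
Step 3 — Convert to polar: |V_total| = 167.6 V, ∠V_total = 28.8°.

V_total = 167.6∠28.8° V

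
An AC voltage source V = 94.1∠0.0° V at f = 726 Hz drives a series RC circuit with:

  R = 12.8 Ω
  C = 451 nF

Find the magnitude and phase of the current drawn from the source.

Step 1 — Angular frequency: ω = 2π·f = 2π·726 = 4562 rad/s.
Step 2 — Component impedances:
  R: Z = R = 12.8 Ω
  C: Z = 1/(jωC) = -j/(ω·C) = 0 - j486.1 Ω
Step 3 — Series combination: Z_total = R + C = 12.8 - j486.1 Ω = 486.2∠-88.5° Ω.
Step 4 — Source phasor: V = 94.1∠0.0° V = 94.1 V.
Step 5 — Ohm's law: I = V / Z_total = (94.1) / (12.8 - j486.1) = 0.005094 + j0.1935 A.
Step 6 — Convert to polar: |I| = 0.1935 A, ∠I = 88.5°.

I = 0.1935∠88.5° A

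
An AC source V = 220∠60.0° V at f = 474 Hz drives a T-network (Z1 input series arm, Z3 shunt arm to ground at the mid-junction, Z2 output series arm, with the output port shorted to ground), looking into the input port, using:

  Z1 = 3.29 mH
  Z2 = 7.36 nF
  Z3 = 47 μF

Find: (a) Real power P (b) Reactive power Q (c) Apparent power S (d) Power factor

Step 1 — Angular frequency: ω = 2π·f = 2π·474 = 2978 rad/s.
Step 2 — Component impedances:
  Z1: Z = jωL = j·2978·0.00329 = 0 + j9.798 Ω
  Z2: Z = 1/(jωC) = -j/(ω·C) = 0 - j4.562e+04 Ω
  Z3: Z = 1/(jωC) = -j/(ω·C) = 0 - j7.144 Ω
Step 3 — With the output port shorted to ground, the output series arm Z2 runs from the junction to ground; the shunt arm Z3 also runs from the junction to ground. They appear in parallel: Z3 || Z2 = 0 - j7.143 Ω.
Step 4 — Series with input arm Z1: Z_in = Z1 + (Z3 || Z2) = 0 + j2.655 Ω = 2.655∠90.0° Ω.
Step 5 — Source phasor: V = 220∠60.0° V = 110 + j190.5 V.
Step 6 — Current: I = V / Z = 71.75 - j41.42 A = 82.85∠-30.0° A.
Step 7 — Complex power: S = V·I* = 0 + j1.823e+04 VA.
Step 8 — Real power: P = Re(S) = 0 W.
Step 9 — Reactive power: Q = Im(S) = 1.823e+04 VAR.
Step 10 — Apparent power: |S| = 1.823e+04 VA.
Step 11 — Power factor: PF = P/|S| = 0 (lagging).

(a) P = 0 W  (b) Q = 1.823e+04 VAR  (c) S = 1.823e+04 VA  (d) PF = 0 (lagging)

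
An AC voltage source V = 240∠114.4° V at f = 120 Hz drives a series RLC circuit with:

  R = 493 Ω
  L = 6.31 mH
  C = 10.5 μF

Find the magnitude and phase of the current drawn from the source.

Step 1 — Angular frequency: ω = 2π·f = 2π·120 = 754 rad/s.
Step 2 — Component impedances:
  R: Z = R = 493 Ω
  L: Z = jωL = j·754·0.00631 = 0 + j4.758 Ω
  C: Z = 1/(jωC) = -j/(ω·C) = 0 - j126.3 Ω
Step 3 — Series combination: Z_total = R + L + C = 493 - j121.6 Ω = 507.8∠-13.9° Ω.
Step 4 — Source phasor: V = 240∠114.4° V = -99.15 + j218.6 V.
Step 5 — Ohm's law: I = V / Z_total = (-99.15 + j218.6) / (493 - j121.6) = -0.2926 + j0.3712 A.
Step 6 — Convert to polar: |I| = 0.4727 A, ∠I = 128.3°.

I = 0.4727∠128.3° A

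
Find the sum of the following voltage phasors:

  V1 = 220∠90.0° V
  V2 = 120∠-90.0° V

Step 1 — Convert each phasor to rectangular form:
  V1 = 220·(cos(90.0°) + j·sin(90.0°)) = 0 + j220 V
  V2 = 120·(cos(-90.0°) + j·sin(-90.0°)) = 0 - j120 V
Step 2 — Sum components: V_total = 0 + j100 V.
Step 3 — Convert to polar: |V_total| = 100 V, ∠V_total = 90.0°.

V_total = 100∠90.0° V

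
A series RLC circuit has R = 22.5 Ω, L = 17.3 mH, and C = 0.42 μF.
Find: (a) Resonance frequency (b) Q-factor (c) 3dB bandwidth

Step 1 — Resonance: ω₀ = 1/√(LC) = 1/√(0.0173·4.2e-07) = 1.173e+04 rad/s.
Step 2 — f₀ = ω₀/(2π) = 1867 Hz.
Step 3 — Series Q: Q = ω₀L/R = 1.173e+04·0.0173/22.5 = 9.02.
Step 4 — Bandwidth: Δω = ω₀/Q = 1301 rad/s; BW = Δω/(2π) = 207 Hz.

(a) f₀ = 1867 Hz  (b) Q = 9.02  (c) BW = 207 Hz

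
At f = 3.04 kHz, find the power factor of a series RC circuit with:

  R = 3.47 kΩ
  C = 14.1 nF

Step 1 — Angular frequency: ω = 2π·f = 2π·3040 = 1.91e+04 rad/s.
Step 2 — Component impedances:
  R: Z = R = 3470 Ω
  C: Z = 1/(jωC) = -j/(ω·C) = 0 - j3713 Ω
Step 3 — Series combination: Z_total = R + C = 3470 - j3713 Ω = 5082∠-46.9° Ω.
Step 4 — Power factor: PF = cos(φ) = Re(Z)/|Z| = 3470/5082 = 0.6828.
Step 5 — Type: Im(Z) = -3713 ⇒ leading (phase φ = -46.9°).

PF = 0.6828 (leading, φ = -46.9°)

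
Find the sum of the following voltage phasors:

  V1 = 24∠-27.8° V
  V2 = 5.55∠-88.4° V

Step 1 — Convert each phasor to rectangular form:
  V1 = 24·(cos(-27.8°) + j·sin(-27.8°)) = 21.23 - j11.19 V
  V2 = 5.55·(cos(-88.4°) + j·sin(-88.4°)) = 0.155 - j5.548 V
Step 2 — Sum components: V_total = 21.38 - j16.74 V.
Step 3 — Convert to polar: |V_total| = 27.16 V, ∠V_total = -38.1°.

V_total = 27.16∠-38.1° V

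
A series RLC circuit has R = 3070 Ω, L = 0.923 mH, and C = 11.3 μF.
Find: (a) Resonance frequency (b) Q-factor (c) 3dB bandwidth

Step 1 — Resonance condition Im(Z)=0 gives ω₀ = 1/√(LC).
Step 2 — ω₀ = 1/√(0.000923·1.13e-05) = 9792 rad/s.
Step 3 — f₀ = ω₀/(2π) = 1558 Hz.
Step 4 — Series Q: Q = ω₀L/R = 9792·0.000923/3070 = 0.002944.
Step 5 — 3dB bandwidth: Δω = ω₀/Q = 3.326e+06 rad/s; BW = Δω/(2π) = 5.294e+05 Hz.

(a) f₀ = 1558 Hz  (b) Q = 0.002944  (c) BW = 5.294e+05 Hz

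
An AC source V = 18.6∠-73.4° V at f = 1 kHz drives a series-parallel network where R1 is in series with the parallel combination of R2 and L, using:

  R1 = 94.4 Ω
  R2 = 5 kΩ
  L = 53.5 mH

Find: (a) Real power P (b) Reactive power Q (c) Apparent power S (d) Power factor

Step 1 — Angular frequency: ω = 2π·f = 2π·1000 = 6283 rad/s.
Step 2 — Component impedances:
  R1: Z = R = 94.4 Ω
  R2: Z = R = 5000 Ω
  L: Z = jωL = j·6283·0.0535 = 0 + j336.2 Ω
Step 3 — Parallel branch: R2 || L = 1/(1/R2 + 1/L) = 22.5 + j334.6 Ω.
Step 4 — Series with R1: Z_total = R1 + (R2 || L) = 116.9 + j334.6 Ω = 354.5∠70.7° Ω.
Step 5 — Source phasor: V = 18.6∠-73.4° V = 5.314 - j17.82 V.
Step 6 — Current: I = V / Z = -0.04253 - j0.03074 A = 0.05247∠-144.1° A.
Step 7 — Complex power: S = V·I* = 0.3219 + j0.9214 VA.
Step 8 — Real power: P = Re(S) = 0.3219 W.
Step 9 — Reactive power: Q = Im(S) = 0.9214 VAR.
Step 10 — Apparent power: |S| = 0.976 VA.
Step 11 — Power factor: PF = P/|S| = 0.3298 (lagging).

(a) P = 0.3219 W  (b) Q = 0.9214 VAR  (c) S = 0.976 VA  (d) PF = 0.3298 (lagging)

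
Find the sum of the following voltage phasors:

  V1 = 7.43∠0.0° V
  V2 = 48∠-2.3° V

Step 1 — Convert each phasor to rectangular form:
  V1 = 7.43·(cos(0.0°) + j·sin(0.0°)) = 7.43 V
  V2 = 48·(cos(-2.3°) + j·sin(-2.3°)) = 47.96 - j1.926 V
Step 2 — Sum components: V_total = 55.39 - j1.926 V.
Step 3 — Convert to polar: |V_total| = 55.42 V, ∠V_total = -2.0°.

V_total = 55.42∠-2.0° V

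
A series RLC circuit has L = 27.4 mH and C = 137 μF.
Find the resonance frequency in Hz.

Step 1 — Resonance condition Im(Z)=0 gives ω₀ = 1/√(LC).
Step 2 — ω₀ = 1/√(0.0274·0.000137) = 516.1 rad/s.
Step 3 — f₀ = ω₀/(2π) = 82.15 Hz.

f₀ = 82.15 Hz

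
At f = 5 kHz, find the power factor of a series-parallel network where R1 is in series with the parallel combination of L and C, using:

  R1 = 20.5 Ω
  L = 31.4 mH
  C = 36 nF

Step 1 — Angular frequency: ω = 2π·f = 2π·5000 = 3.142e+04 rad/s.
Step 2 — Component impedances:
  R1: Z = R = 20.5 Ω
  L: Z = jωL = j·3.142e+04·0.0314 = 0 + j986.5 Ω
  C: Z = 1/(jωC) = -j/(ω·C) = 0 - j884.2 Ω
Step 3 — Parallel branch: L || C = 1/(1/L + 1/C) = 0 - j8529 Ω.
Step 4 — Series with R1: Z_total = R1 + (L || C) = 20.5 - j8529 Ω = 8529∠-89.9° Ω.
Step 5 — Power factor: PF = cos(φ) = Re(Z)/|Z| = 20.5/8529 = 0.002404.
Step 6 — Type: Im(Z) = -8529 ⇒ leading (phase φ = -89.9°).

PF = 0.002404 (leading, φ = -89.9°)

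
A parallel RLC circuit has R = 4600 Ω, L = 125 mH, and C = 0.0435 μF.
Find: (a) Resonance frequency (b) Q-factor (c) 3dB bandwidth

Step 1 — Resonance: ω₀ = 1/√(LC) = 1/√(0.125·4.35e-08) = 1.356e+04 rad/s.
Step 2 — f₀ = ω₀/(2π) = 2158 Hz.
Step 3 — Parallel Q: Q = R/(ω₀L) = 4600/(1.356e+04·0.125) = 2.714.
Step 4 — Bandwidth: Δω = ω₀/Q = 4998 rad/s; BW = Δω/(2π) = 795.4 Hz.

(a) f₀ = 2158 Hz  (b) Q = 2.714  (c) BW = 795.4 Hz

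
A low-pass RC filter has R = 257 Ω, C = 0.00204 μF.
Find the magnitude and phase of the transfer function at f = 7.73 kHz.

Step 1 — Angular frequency: ω = 2π·7730 = 4.857e+04 rad/s.
Step 2 — Transfer function: H(jω) = 1/(1 + jωRC).
Step 3 — Denominator: 1 + jωRC = 1 + j·4.857e+04·257·2.04e-09 = 1 + j0.02546.
Step 4 — H = 0.9994 - j0.02545.
Step 5 — Magnitude: |H| = 0.9997 (-0.0 dB); phase: φ = -1.5°.

|H| = 0.9997 (-0.0 dB), φ = -1.5°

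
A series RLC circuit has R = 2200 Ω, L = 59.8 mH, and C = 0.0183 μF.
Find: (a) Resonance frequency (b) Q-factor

Step 1 — Resonance condition Im(Z)=0 gives ω₀ = 1/√(LC).
Step 2 — ω₀ = 1/√(0.0598·1.83e-08) = 3.023e+04 rad/s.
Step 3 — f₀ = ω₀/(2π) = 4811 Hz.
Step 4 — Series Q: Q = ω₀L/R = 3.023e+04·0.0598/2200 = 0.8217.

(a) f₀ = 4811 Hz  (b) Q = 0.8217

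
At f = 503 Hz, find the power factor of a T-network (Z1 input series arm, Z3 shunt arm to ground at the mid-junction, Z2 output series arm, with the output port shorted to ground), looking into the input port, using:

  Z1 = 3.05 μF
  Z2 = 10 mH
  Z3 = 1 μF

Step 1 — Angular frequency: ω = 2π·f = 2π·503 = 3160 rad/s.
Step 2 — Component impedances:
  Z1: Z = 1/(jωC) = -j/(ω·C) = 0 - j103.7 Ω
  Z2: Z = jωL = j·3160·0.01 = 0 + j31.6 Ω
  Z3: Z = 1/(jωC) = -j/(ω·C) = 0 - j316.4 Ω
Step 3 — With the output port shorted to ground, the output series arm Z2 runs from the junction to ground; the shunt arm Z3 also runs from the junction to ground. They appear in parallel: Z3 || Z2 = 0 + j35.11 Ω.
Step 4 — Series with input arm Z1: Z_in = Z1 + (Z3 || Z2) = 0 - j68.63 Ω = 68.63∠-90.0° Ω.
Step 5 — Power factor: PF = cos(φ) = Re(Z)/|Z| = 0/68.63 = 0.
Step 6 — Type: Im(Z) = -68.63 ⇒ leading (phase φ = -90.0°).

PF = 0 (leading, φ = -90.0°)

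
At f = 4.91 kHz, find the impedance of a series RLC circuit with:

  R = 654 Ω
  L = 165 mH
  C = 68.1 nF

Step 1 — Angular frequency: ω = 2π·f = 2π·4910 = 3.085e+04 rad/s.
Step 2 — Component impedances:
  R: Z = R = 654 Ω
  L: Z = jωL = j·3.085e+04·0.165 = 0 + j5090 Ω
  C: Z = 1/(jωC) = -j/(ω·C) = 0 - j476 Ω
Step 3 — Series combination: Z_total = R + L + C = 654 + j4614 Ω = 4660∠81.9° Ω.

Z = 654 + j4614 Ω = 4660∠81.9° Ω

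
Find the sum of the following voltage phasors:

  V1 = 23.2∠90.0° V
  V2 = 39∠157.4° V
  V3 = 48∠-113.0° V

Step 1 — Convert each phasor to rectangular form:
  V1 = 23.2·(cos(90.0°) + j·sin(90.0°)) = 0 + j23.2 V
  V2 = 39·(cos(157.4°) + j·sin(157.4°)) = -36.01 + j14.99 V
  V3 = 48·(cos(-113.0°) + j·sin(-113.0°)) = -18.76 - j44.18 V
Step 2 — Sum components: V_total = -54.76 - j5.997 V.
Step 3 — Convert to polar: |V_total| = 55.09 V, ∠V_total = -173.8°.

V_total = 55.09∠-173.8° V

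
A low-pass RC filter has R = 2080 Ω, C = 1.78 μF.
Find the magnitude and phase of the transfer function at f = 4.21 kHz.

Step 1 — Angular frequency: ω = 2π·4210 = 2.645e+04 rad/s.
Step 2 — Transfer function: H(jω) = 1/(1 + jωRC).
Step 3 — Denominator: 1 + jωRC = 1 + j·2.645e+04·2080·1.78e-06 = 1 + j97.94.
Step 4 — H = 0.0001042 - j0.01021.
Step 5 — Magnitude: |H| = 0.01021 (-39.8 dB); phase: φ = -89.4°.

|H| = 0.01021 (-39.8 dB), φ = -89.4°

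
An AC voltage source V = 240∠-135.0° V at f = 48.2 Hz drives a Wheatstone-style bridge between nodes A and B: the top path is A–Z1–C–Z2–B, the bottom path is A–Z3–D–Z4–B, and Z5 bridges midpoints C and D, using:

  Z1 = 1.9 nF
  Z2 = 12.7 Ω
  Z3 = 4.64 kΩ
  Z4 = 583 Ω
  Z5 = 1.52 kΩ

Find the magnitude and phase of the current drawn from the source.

Step 1 — Angular frequency: ω = 2π·f = 2π·48.2 = 302.8 rad/s.
Step 2 — Component impedances:
  Z1: Z = 1/(jωC) = -j/(ω·C) = 0 - j1.738e+06 Ω
  Z2: Z = R = 12.7 Ω
  Z3: Z = R = 4640 Ω
  Z4: Z = R = 583 Ω
  Z5: Z = R = 1520 Ω
Step 3 — Bridge requires nodal analysis (the Z5 bridge couples midpoints C and D, so the two paths cannot be reduced to a simple series/parallel combination). Setting node B to ground and injecting 1 A at node A, the 3-node admittance system at A, C, D solves to V_A = Z_AB = 5062 - j14.73 Ω = 5062∠-0.2° Ω.
Step 4 — Source phasor: V = 240∠-135.0° V = -169.7 - j169.7 V.
Step 5 — Ohm's law: I = V / Z_total = (-169.7 - j169.7) / (5062 - j14.73) = -0.03343 - j0.03362 A.
Step 6 — Convert to polar: |I| = 0.04741 A, ∠I = -134.8°.

I = 0.04741∠-134.8° A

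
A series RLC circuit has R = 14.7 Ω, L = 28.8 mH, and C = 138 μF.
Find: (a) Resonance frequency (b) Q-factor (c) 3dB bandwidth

Step 1 — Resonance condition Im(Z)=0 gives ω₀ = 1/√(LC).
Step 2 — ω₀ = 1/√(0.0288·0.000138) = 501.6 rad/s.
Step 3 — f₀ = ω₀/(2π) = 79.83 Hz.
Step 4 — Series Q: Q = ω₀L/R = 501.6·0.0288/14.7 = 0.9827.
Step 5 — 3dB bandwidth: Δω = ω₀/Q = 510.4 rad/s; BW = Δω/(2π) = 81.24 Hz.

(a) f₀ = 79.83 Hz  (b) Q = 0.9827  (c) BW = 81.24 Hz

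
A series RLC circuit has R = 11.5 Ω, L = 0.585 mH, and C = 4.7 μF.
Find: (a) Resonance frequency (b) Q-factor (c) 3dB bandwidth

Step 1 — Resonance: ω₀ = 1/√(LC) = 1/√(0.000585·4.7e-06) = 1.907e+04 rad/s.
Step 2 — f₀ = ω₀/(2π) = 3035 Hz.
Step 3 — Series Q: Q = ω₀L/R = 1.907e+04·0.000585/11.5 = 0.9701.
Step 4 — Bandwidth: Δω = ω₀/Q = 1.966e+04 rad/s; BW = Δω/(2π) = 3129 Hz.

(a) f₀ = 3035 Hz  (b) Q = 0.9701  (c) BW = 3129 Hz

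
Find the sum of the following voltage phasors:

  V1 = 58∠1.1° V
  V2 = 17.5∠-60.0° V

Step 1 — Convert each phasor to rectangular form:
  V1 = 58·(cos(1.1°) + j·sin(1.1°)) = 57.99 + j1.113 V
  V2 = 17.5·(cos(-60.0°) + j·sin(-60.0°)) = 8.75 - j15.16 V
Step 2 — Sum components: V_total = 66.74 - j14.04 V.
Step 3 — Convert to polar: |V_total| = 68.2 V, ∠V_total = -11.9°.

V_total = 68.2∠-11.9° V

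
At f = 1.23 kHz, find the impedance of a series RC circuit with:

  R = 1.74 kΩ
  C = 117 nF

Step 1 — Angular frequency: ω = 2π·f = 2π·1230 = 7728 rad/s.
Step 2 — Component impedances:
  R: Z = R = 1740 Ω
  C: Z = 1/(jωC) = -j/(ω·C) = 0 - j1106 Ω
Step 3 — Series combination: Z_total = R + C = 1740 - j1106 Ω = 2062∠-32.4° Ω.

Z = 1740 - j1106 Ω = 2062∠-32.4° Ω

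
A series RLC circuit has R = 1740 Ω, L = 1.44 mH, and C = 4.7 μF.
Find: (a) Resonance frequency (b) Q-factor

Step 1 — Resonance condition Im(Z)=0 gives ω₀ = 1/√(LC).
Step 2 — ω₀ = 1/√(0.00144·4.7e-06) = 1.216e+04 rad/s.
Step 3 — f₀ = ω₀/(2π) = 1935 Hz.
Step 4 — Series Q: Q = ω₀L/R = 1.216e+04·0.00144/1740 = 0.01006.

(a) f₀ = 1935 Hz  (b) Q = 0.01006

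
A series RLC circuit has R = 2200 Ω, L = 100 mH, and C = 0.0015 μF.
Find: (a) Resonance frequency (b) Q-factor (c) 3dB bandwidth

Step 1 — Resonance condition Im(Z)=0 gives ω₀ = 1/√(LC).
Step 2 — ω₀ = 1/√(0.1·1.5e-09) = 8.165e+04 rad/s.
Step 3 — f₀ = ω₀/(2π) = 1.299e+04 Hz.
Step 4 — Series Q: Q = ω₀L/R = 8.165e+04·0.1/2200 = 3.711.
Step 5 — 3dB bandwidth: Δω = ω₀/Q = 2.2e+04 rad/s; BW = Δω/(2π) = 3501 Hz.

(a) f₀ = 1.299e+04 Hz  (b) Q = 3.711  (c) BW = 3501 Hz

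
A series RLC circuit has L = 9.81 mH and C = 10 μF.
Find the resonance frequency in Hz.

Step 1 — Resonance condition Im(Z)=0 gives ω₀ = 1/√(LC).
Step 2 — ω₀ = 1/√(0.00981·1e-05) = 3193 rad/s.
Step 3 — f₀ = ω₀/(2π) = 508.1 Hz.

f₀ = 508.1 Hz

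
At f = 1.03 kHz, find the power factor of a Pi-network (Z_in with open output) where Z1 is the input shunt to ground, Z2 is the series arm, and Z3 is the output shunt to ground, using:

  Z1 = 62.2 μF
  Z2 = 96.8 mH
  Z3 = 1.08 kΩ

Step 1 — Angular frequency: ω = 2π·f = 2π·1030 = 6472 rad/s.
Step 2 — Component impedances:
  Z1: Z = 1/(jωC) = -j/(ω·C) = 0 - j2.484 Ω
  Z2: Z = jωL = j·6472·0.0968 = 0 + j626.5 Ω
  Z3: Z = R = 1080 Ω
Step 3 — With open output, the series arm Z2 and the output shunt Z3 appear in series to ground: Z2 + Z3 = 1080 + j626.5 Ω.
Step 4 — Parallel with input shunt Z1: Z_in = Z1 || (Z2 + Z3) = 0.004284 - j2.487 Ω = 2.487∠-89.9° Ω.
Step 5 — Power factor: PF = cos(φ) = Re(Z)/|Z| = 0.004284/2.487 = 0.001723.
Step 6 — Type: Im(Z) = -2.487 ⇒ leading (phase φ = -89.9°).

PF = 0.001723 (leading, φ = -89.9°)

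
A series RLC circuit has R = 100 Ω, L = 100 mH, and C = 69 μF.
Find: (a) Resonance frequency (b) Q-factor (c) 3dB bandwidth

Step 1 — Resonance: ω₀ = 1/√(LC) = 1/√(0.1·6.9e-05) = 380.7 rad/s.
Step 2 — f₀ = ω₀/(2π) = 60.59 Hz.
Step 3 — Series Q: Q = ω₀L/R = 380.7·0.1/100 = 0.3807.
Step 4 — Bandwidth: Δω = ω₀/Q = 1000 rad/s; BW = Δω/(2π) = 159.2 Hz.

(a) f₀ = 60.59 Hz  (b) Q = 0.3807  (c) BW = 159.2 Hz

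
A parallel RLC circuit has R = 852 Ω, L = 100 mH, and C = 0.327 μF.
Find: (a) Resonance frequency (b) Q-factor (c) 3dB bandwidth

Step 1 — Resonance: ω₀ = 1/√(LC) = 1/√(0.1·3.27e-07) = 5530 rad/s.
Step 2 — f₀ = ω₀/(2π) = 880.1 Hz.
Step 3 — Parallel Q: Q = R/(ω₀L) = 852/(5530·0.1) = 1.541.
Step 4 — Bandwidth: Δω = ω₀/Q = 3589 rad/s; BW = Δω/(2π) = 571.3 Hz.

(a) f₀ = 880.1 Hz  (b) Q = 1.541  (c) BW = 571.3 Hz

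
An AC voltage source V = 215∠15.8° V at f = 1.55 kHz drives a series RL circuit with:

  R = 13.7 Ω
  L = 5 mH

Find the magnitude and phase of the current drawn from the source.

Step 1 — Angular frequency: ω = 2π·f = 2π·1550 = 9739 rad/s.
Step 2 — Component impedances:
  R: Z = R = 13.7 Ω
  L: Z = jωL = j·9739·0.005 = 0 + j48.69 Ω
Step 3 — Series combination: Z_total = R + L = 13.7 + j48.69 Ω = 50.59∠74.3° Ω.
Step 4 — Source phasor: V = 215∠15.8° V = 206.9 + j58.54 V.
Step 5 — Ohm's law: I = V / Z_total = (206.9 + j58.54) / (13.7 + j48.69) = 2.222 - j3.623 A.
Step 6 — Convert to polar: |I| = 4.25 A, ∠I = -58.5°.

I = 4.25∠-58.5° A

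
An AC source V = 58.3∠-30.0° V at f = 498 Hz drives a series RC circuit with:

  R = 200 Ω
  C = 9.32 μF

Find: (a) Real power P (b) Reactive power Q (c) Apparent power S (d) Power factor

Step 1 — Angular frequency: ω = 2π·f = 2π·498 = 3129 rad/s.
Step 2 — Component impedances:
  R: Z = R = 200 Ω
  C: Z = 1/(jωC) = -j/(ω·C) = 0 - j34.29 Ω
Step 3 — Series combination: Z_total = R + C = 200 - j34.29 Ω = 202.9∠-9.7° Ω.
Step 4 — Source phasor: V = 58.3∠-30.0° V = 50.49 - j29.15 V.
Step 5 — Current: I = V / Z = 0.2695 - j0.09954 A = 0.2873∠-20.3° A.
Step 6 — Complex power: S = V·I* = 16.51 - j2.831 VA.
Step 7 — Real power: P = Re(S) = 16.51 W.
Step 8 — Reactive power: Q = Im(S) = -2.831 VAR.
Step 9 — Apparent power: |S| = 16.75 VA.
Step 10 — Power factor: PF = P/|S| = 0.9856 (leading).

(a) P = 16.51 W  (b) Q = -2.831 VAR  (c) S = 16.75 VA  (d) PF = 0.9856 (leading)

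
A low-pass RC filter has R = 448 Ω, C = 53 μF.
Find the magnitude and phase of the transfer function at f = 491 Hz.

Step 1 — Angular frequency: ω = 2π·491 = 3085 rad/s.
Step 2 — Transfer function: H(jω) = 1/(1 + jωRC).
Step 3 — Denominator: 1 + jωRC = 1 + j·3085·448·5.3e-05 = 1 + j73.25.
Step 4 — H = 0.0001863 - j0.01365.
Step 5 — Magnitude: |H| = 0.01365 (-37.3 dB); phase: φ = -89.2°.

|H| = 0.01365 (-37.3 dB), φ = -89.2°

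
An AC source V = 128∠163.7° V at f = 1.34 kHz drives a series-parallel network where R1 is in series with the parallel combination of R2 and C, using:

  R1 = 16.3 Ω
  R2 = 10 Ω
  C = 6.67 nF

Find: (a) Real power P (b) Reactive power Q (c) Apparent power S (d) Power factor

Step 1 — Angular frequency: ω = 2π·f = 2π·1340 = 8419 rad/s.
Step 2 — Component impedances:
  R1: Z = R = 16.3 Ω
  R2: Z = R = 10 Ω
  C: Z = 1/(jωC) = -j/(ω·C) = 0 - j1.781e+04 Ω
Step 3 — Parallel branch: R2 || C = 1/(1/R2 + 1/C) = 10 - j0.005616 Ω.
Step 4 — Series with R1: Z_total = R1 + (R2 || C) = 26.3 - j0.005616 Ω = 26.3∠-0.0° Ω.
Step 5 — Source phasor: V = 128∠163.7° V = -122.9 + j35.93 V.
Step 6 — Current: I = V / Z = -4.672 + j1.365 A = 4.867∠163.7° A.
Step 7 — Complex power: S = V·I* = 623 - j0.133 VA.
Step 8 — Real power: P = Re(S) = 623 W.
Step 9 — Reactive power: Q = Im(S) = -0.133 VAR.
Step 10 — Apparent power: |S| = 623 VA.
Step 11 — Power factor: PF = P/|S| = 1 (leading).

(a) P = 623 W  (b) Q = -0.133 VAR  (c) S = 623 VA  (d) PF = 1 (leading)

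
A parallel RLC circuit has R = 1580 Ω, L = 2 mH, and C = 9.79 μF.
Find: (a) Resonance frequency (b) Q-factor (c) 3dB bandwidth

Step 1 — Resonance: ω₀ = 1/√(LC) = 1/√(0.002·9.79e-06) = 7147 rad/s.
Step 2 — f₀ = ω₀/(2π) = 1137 Hz.
Step 3 — Parallel Q: Q = R/(ω₀L) = 1580/(7147·0.002) = 110.5.
Step 4 — Bandwidth: Δω = ω₀/Q = 64.65 rad/s; BW = Δω/(2π) = 10.29 Hz.

(a) f₀ = 1137 Hz  (b) Q = 110.5  (c) BW = 10.29 Hz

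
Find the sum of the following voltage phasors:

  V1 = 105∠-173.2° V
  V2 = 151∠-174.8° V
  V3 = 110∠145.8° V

Step 1 — Convert each phasor to rectangular form:
  V1 = 105·(cos(-173.2°) + j·sin(-173.2°)) = -104.3 - j12.43 V
  V2 = 151·(cos(-174.8°) + j·sin(-174.8°)) = -150.4 - j13.69 V
  V3 = 110·(cos(145.8°) + j·sin(145.8°)) = -90.98 + j61.83 V
Step 2 — Sum components: V_total = -345.6 + j35.71 V.
Step 3 — Convert to polar: |V_total| = 347.5 V, ∠V_total = 174.1°.

V_total = 347.5∠174.1° V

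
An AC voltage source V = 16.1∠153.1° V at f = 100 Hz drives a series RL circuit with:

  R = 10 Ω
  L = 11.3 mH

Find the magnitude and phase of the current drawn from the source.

Step 1 — Angular frequency: ω = 2π·f = 2π·100 = 628.3 rad/s.
Step 2 — Component impedances:
  R: Z = R = 10 Ω
  L: Z = jωL = j·628.3·0.0113 = 0 + j7.1 Ω
Step 3 — Series combination: Z_total = R + L = 10 + j7.1 Ω = 12.26∠35.4° Ω.
Step 4 — Source phasor: V = 16.1∠153.1° V = -14.36 + j7.284 V.
Step 5 — Ohm's law: I = V / Z_total = (-14.36 + j7.284) / (10 + j7.1) = -0.6107 + j1.162 A.
Step 6 — Convert to polar: |I| = 1.313 A, ∠I = 117.7°.

I = 1.313∠117.7° A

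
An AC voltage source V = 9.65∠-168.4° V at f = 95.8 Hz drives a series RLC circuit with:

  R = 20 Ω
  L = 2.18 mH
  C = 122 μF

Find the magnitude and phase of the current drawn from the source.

Step 1 — Angular frequency: ω = 2π·f = 2π·95.8 = 601.9 rad/s.
Step 2 — Component impedances:
  R: Z = R = 20 Ω
  L: Z = jωL = j·601.9·0.00218 = 0 + j1.312 Ω
  C: Z = 1/(jωC) = -j/(ω·C) = 0 - j13.62 Ω
Step 3 — Series combination: Z_total = R + L + C = 20 - j12.31 Ω = 23.48∠-31.6° Ω.
Step 4 — Source phasor: V = 9.65∠-168.4° V = -9.453 - j1.94 V.
Step 5 — Ohm's law: I = V / Z_total = (-9.453 - j1.94) / (20 - j12.31) = -0.2996 - j0.2813 A.
Step 6 — Convert to polar: |I| = 0.4109 A, ∠I = -136.8°.

I = 0.4109∠-136.8° A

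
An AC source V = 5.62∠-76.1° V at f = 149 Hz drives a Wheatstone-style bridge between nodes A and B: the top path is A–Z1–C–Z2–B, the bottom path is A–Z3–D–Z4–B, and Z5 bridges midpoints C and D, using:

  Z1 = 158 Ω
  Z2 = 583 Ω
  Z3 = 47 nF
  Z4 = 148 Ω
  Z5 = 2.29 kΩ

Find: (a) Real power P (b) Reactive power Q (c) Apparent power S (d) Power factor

Step 1 — Angular frequency: ω = 2π·f = 2π·149 = 936.2 rad/s.
Step 2 — Component impedances:
  Z1: Z = R = 158 Ω
  Z2: Z = R = 583 Ω
  Z3: Z = 1/(jωC) = -j/(ω·C) = 0 - j2.273e+04 Ω
  Z4: Z = R = 148 Ω
  Z5: Z = R = 2290 Ω
Step 3 — Bridge requires nodal analysis (the Z5 bridge couples midpoints C and D, so the two paths cannot be reduced to a simple series/parallel combination). Setting node B to ground and injecting 1 A at node A, the 3-node admittance system at A, C, D solves to V_A = Z_AB = 628 - j15.82 Ω = 628.2∠-1.4° Ω.
Step 4 — Source phasor: V = 5.62∠-76.1° V = 1.35 - j5.455 V.
Step 5 — Current: I = V / Z = 0.002367 - j0.008627 A = 0.008946∠-74.7° A.
Step 6 — Complex power: S = V·I* = 0.05026 - j0.001266 VA.
Step 7 — Real power: P = Re(S) = 0.05026 W.
Step 8 — Reactive power: Q = Im(S) = -0.001266 VAR.
Step 9 — Apparent power: |S| = 0.05028 VA.
Step 10 — Power factor: PF = P/|S| = 0.9997 (leading).

(a) P = 0.05026 W  (b) Q = -0.001266 VAR  (c) S = 0.05028 VA  (d) PF = 0.9997 (leading)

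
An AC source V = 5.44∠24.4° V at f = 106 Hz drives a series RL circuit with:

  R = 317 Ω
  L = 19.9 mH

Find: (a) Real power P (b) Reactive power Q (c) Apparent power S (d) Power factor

Step 1 — Angular frequency: ω = 2π·f = 2π·106 = 666 rad/s.
Step 2 — Component impedances:
  R: Z = R = 317 Ω
  L: Z = jωL = j·666·0.0199 = 0 + j13.25 Ω
Step 3 — Series combination: Z_total = R + L = 317 + j13.25 Ω = 317.3∠2.4° Ω.
Step 4 — Source phasor: V = 5.44∠24.4° V = 4.954 + j2.247 V.
Step 5 — Current: I = V / Z = 0.0159 + j0.006425 A = 0.01715∠22.0° A.
Step 6 — Complex power: S = V·I* = 0.09319 + j0.003896 VA.
Step 7 — Real power: P = Re(S) = 0.09319 W.
Step 8 — Reactive power: Q = Im(S) = 0.003896 VAR.
Step 9 — Apparent power: |S| = 0.09327 VA.
Step 10 — Power factor: PF = P/|S| = 0.9991 (lagging).

(a) P = 0.09319 W  (b) Q = 0.003896 VAR  (c) S = 0.09327 VA  (d) PF = 0.9991 (lagging)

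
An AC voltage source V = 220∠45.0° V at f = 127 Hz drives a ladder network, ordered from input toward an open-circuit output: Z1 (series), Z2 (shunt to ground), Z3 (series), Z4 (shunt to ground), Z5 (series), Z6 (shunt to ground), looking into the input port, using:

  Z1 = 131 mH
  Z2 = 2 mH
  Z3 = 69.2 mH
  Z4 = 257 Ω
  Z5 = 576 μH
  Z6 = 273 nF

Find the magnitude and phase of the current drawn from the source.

Step 1 — Angular frequency: ω = 2π·f = 2π·127 = 798 rad/s.
Step 2 — Component impedances:
  Z1: Z = jωL = j·798·0.131 = 0 + j104.5 Ω
  Z2: Z = jωL = j·798·0.002 = 0 + j1.596 Ω
  Z3: Z = jωL = j·798·0.0692 = 0 + j55.22 Ω
  Z4: Z = R = 257 Ω
  Z5: Z = jωL = j·798·0.000576 = 0 + j0.4596 Ω
  Z6: Z = 1/(jωC) = -j/(ω·C) = 0 - j4590 Ω
Step 3 — Ladder network (open output): work backward from the far end, alternating series and parallel combinations. Z_in = 0.009676 + j106.1 Ω = 106.1∠90.0° Ω.
Step 4 — Source phasor: V = 220∠45.0° V = 155.6 + j155.6 V.
Step 5 — Ohm's law: I = V / Z_total = (155.6 + j155.6) / (0.009676 + j106.1) = 1.466 - j1.466 A.
Step 6 — Convert to polar: |I| = 2.073 A, ∠I = -45.0°.

I = 2.073∠-45.0° A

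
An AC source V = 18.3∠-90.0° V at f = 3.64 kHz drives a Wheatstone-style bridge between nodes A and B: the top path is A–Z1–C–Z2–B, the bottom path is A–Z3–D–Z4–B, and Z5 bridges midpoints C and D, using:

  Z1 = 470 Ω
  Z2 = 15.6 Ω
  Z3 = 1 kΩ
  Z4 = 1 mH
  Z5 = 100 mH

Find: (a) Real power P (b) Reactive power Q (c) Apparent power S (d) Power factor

Step 1 — Angular frequency: ω = 2π·f = 2π·3640 = 2.287e+04 rad/s.
Step 2 — Component impedances:
  Z1: Z = R = 470 Ω
  Z2: Z = R = 15.6 Ω
  Z3: Z = R = 1000 Ω
  Z4: Z = jωL = j·2.287e+04·0.001 = 0 + j22.87 Ω
  Z5: Z = jωL = j·2.287e+04·0.1 = 0 + j2287 Ω
Step 3 — Bridge requires nodal analysis (the Z5 bridge couples midpoints C and D, so the two paths cannot be reduced to a simple series/parallel combination). Setting node B to ground and injecting 1 A at node A, the 3-node admittance system at A, C, D solves to V_A = Z_AB = 327 + j2.467 Ω = 327∠0.4° Ω.
Step 4 — Source phasor: V = 18.3∠-90.0° V = 0 - j18.3 V.
Step 5 — Current: I = V / Z = -0.0004222 - j0.05596 A = 0.05597∠-90.4° A.
Step 6 — Complex power: S = V·I* = 1.024 + j0.007726 VA.
Step 7 — Real power: P = Re(S) = 1.024 W.
Step 8 — Reactive power: Q = Im(S) = 0.007726 VAR.
Step 9 — Apparent power: |S| = 1.024 VA.
Step 10 — Power factor: PF = P/|S| = 1 (lagging).

(a) P = 1.024 W  (b) Q = 0.007726 VAR  (c) S = 1.024 VA  (d) PF = 1 (lagging)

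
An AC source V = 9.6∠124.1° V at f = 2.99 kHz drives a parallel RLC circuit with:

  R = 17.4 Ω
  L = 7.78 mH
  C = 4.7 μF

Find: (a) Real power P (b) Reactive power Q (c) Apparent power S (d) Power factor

Step 1 — Angular frequency: ω = 2π·f = 2π·2990 = 1.879e+04 rad/s.
Step 2 — Component impedances:
  R: Z = R = 17.4 Ω
  L: Z = jωL = j·1.879e+04·0.00778 = 0 + j146.2 Ω
  C: Z = 1/(jωC) = -j/(ω·C) = 0 - j11.33 Ω
Step 3 — Parallel combination: 1/Z_total = 1/R + 1/L + 1/C; Z_total = 5.783 - j8.196 Ω = 10.03∠-54.8° Ω.
Step 4 — Source phasor: V = 9.6∠124.1° V = -5.382 + j7.949 V.
Step 5 — Current: I = V / Z = -0.9568 + j0.01845 A = 0.957∠178.9° A.
Step 6 — Complex power: S = V·I* = 5.297 - j7.507 VA.
Step 7 — Real power: P = Re(S) = 5.297 W.
Step 8 — Reactive power: Q = Im(S) = -7.507 VAR.
Step 9 — Apparent power: |S| = 9.187 VA.
Step 10 — Power factor: PF = P/|S| = 0.5765 (leading).

(a) P = 5.297 W  (b) Q = -7.507 VAR  (c) S = 9.187 VA  (d) PF = 0.5765 (leading)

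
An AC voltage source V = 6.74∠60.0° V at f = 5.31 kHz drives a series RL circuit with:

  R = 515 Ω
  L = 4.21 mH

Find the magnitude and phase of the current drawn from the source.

Step 1 — Angular frequency: ω = 2π·f = 2π·5310 = 3.336e+04 rad/s.
Step 2 — Component impedances:
  R: Z = R = 515 Ω
  L: Z = jωL = j·3.336e+04·0.00421 = 0 + j140.5 Ω
Step 3 — Series combination: Z_total = R + L = 515 + j140.5 Ω = 533.8∠15.3° Ω.
Step 4 — Source phasor: V = 6.74∠60.0° V = 3.37 + j5.837 V.
Step 5 — Ohm's law: I = V / Z_total = (3.37 + j5.837) / (515 + j140.5) = 0.008968 + j0.008888 A.
Step 6 — Convert to polar: |I| = 0.01263 A, ∠I = 44.7°.

I = 0.01263∠44.7° A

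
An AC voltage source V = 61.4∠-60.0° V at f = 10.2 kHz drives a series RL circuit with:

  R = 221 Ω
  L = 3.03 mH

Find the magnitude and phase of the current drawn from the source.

Step 1 — Angular frequency: ω = 2π·f = 2π·1.02e+04 = 6.409e+04 rad/s.
Step 2 — Component impedances:
  R: Z = R = 221 Ω
  L: Z = jωL = j·6.409e+04·0.00303 = 0 + j194.2 Ω
Step 3 — Series combination: Z_total = R + L = 221 + j194.2 Ω = 294.2∠41.3° Ω.
Step 4 — Source phasor: V = 61.4∠-60.0° V = 30.7 - j53.17 V.
Step 5 — Ohm's law: I = V / Z_total = (30.7 - j53.17) / (221 + j194.2) = -0.04091 - j0.2047 A.
Step 6 — Convert to polar: |I| = 0.2087 A, ∠I = -101.3°.

I = 0.2087∠-101.3° A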